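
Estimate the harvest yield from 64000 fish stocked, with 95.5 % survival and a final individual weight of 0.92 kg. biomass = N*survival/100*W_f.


Survivors = 64000 * 95.5/100 = 61120 fish
Harvest biomass = survivors * W_f = 61120 * 0.92 = 56230.4 kg

56230.4 kg


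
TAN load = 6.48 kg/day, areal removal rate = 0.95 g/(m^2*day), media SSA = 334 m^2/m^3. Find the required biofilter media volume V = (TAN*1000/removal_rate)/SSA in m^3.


A = 6.48*1000 / 0.95 = 6821.0526 m^2
V = 6821.0526 / 334 = 20.4223

20.4223 m^3


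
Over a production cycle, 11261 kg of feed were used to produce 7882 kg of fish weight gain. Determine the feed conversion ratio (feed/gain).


FCR = feed consumed / weight gained
FCR = 11261 kg / 7882 kg = 1.4287

1.4287


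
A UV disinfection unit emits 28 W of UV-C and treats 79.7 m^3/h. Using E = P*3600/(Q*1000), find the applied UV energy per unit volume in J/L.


Energy delivered per hour = 28 W * 3600 s = 100800 J/h
Volume treated per hour = 79.7 m^3/h * 1000 = 79700 L/h
dose = 100800 / 79700 = 1.26474 J/L

1.26474 J/L


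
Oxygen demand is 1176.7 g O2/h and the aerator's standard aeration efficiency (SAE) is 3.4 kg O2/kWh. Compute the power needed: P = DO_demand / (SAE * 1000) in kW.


SAE in g O2/kWh = 3.4 * 1000 = 3400 g/kWh
P = DO_demand / SAE_g = 1176.7 / 3400 = 0.346088 kW

0.346088 kW


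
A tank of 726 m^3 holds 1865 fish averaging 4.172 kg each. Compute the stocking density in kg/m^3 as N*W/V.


Total biomass = 1865 fish * 4.172 kg = 7780.78 kg
Density = total biomass / volume = 7780.78 / 726 = 10.7173 kg/m^3

10.7173 kg/m^3


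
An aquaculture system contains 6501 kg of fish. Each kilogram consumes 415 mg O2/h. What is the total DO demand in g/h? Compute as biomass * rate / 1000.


Total O2 consumption (mg/h) = 6501 kg * 415 mg/(kg*h) = 2697915 mg/h
Convert to g/h: 2697915 / 1000 = 2697.915 g/h

2697.915 g/h


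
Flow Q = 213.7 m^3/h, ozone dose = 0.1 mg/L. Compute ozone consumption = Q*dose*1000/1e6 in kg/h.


O3 demand (mg/h) = Q * dose * 1000 = 213.7 * 0.1 * 1000 = 21370 mg/h
Convert mg to kg: 21370 / 1e6 = 0.02137 kg/h

0.02137 kg/h


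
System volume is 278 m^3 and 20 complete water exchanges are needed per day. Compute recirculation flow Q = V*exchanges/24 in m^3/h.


Daily recirculation volume = 278 m^3 * 20 = 5560 m^3/day
Flow rate Q = daily volume / 24 h = 5560 / 24 = 231.667 m^3/h

231.667 m^3/h


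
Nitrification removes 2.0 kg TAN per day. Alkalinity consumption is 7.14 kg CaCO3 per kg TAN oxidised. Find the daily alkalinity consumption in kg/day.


Alkalinity factor: 7.14 kg CaCO3 consumed per kg TAN nitrified
alk = 2.0 kg TAN * 7.14 = 14.28 kg CaCO3/day

14.28 kg CaCO3/day


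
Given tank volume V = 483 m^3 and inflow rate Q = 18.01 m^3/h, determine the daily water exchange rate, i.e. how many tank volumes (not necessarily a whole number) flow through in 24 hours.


Daily flow volume = 18.01 m^3/h * 24 h = 432.24 m^3/day
Exchanges = daily flow / tank volume = 432.24 / 483 = 0.894907 exchanges/day

0.894907 exchanges/day


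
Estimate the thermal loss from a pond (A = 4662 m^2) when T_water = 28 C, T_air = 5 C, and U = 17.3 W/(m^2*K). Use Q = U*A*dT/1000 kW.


Temperature difference dT = 28 - 5 = 23 K
Heat loss (W) = U * A * dT = 17.3 * 4662 * 23 = 1855009.8 W
Convert to kW: 1855009.8 / 1000 = 1855.0098 kW

1855.0098 kW


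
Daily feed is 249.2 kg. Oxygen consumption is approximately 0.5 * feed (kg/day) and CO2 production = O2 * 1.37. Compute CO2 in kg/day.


O2 = 249.2 * 0.5 = 124.6
CO2 = 124.6 * 1.37 = 170.702

170.702 kg/day


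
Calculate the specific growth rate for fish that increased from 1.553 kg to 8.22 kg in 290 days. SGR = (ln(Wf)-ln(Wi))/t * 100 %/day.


ln(W_f) = ln(8.22) = 2.1065702
ln(W_i) = ln(1.553) = 0.44018854
ln(W_f) - ln(W_i) = 2.1065702 - 0.44018854 = 1.6663817
SGR = 1.6663817 / 290 * 100 = 0.574614 %/day

0.574614 %/day


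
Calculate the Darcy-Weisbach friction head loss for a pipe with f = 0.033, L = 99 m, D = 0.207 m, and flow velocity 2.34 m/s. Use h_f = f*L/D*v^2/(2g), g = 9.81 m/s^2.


v^2 = 2.34^2 = 5.4756 m^2/s^2
L/D = 99/0.207 = 478.26087
h_f = f*(L/D)*v^2/(2g) = 0.033 * 478.26087 * 5.4756 / 19.62 = 4.40465 m

4.40465 m


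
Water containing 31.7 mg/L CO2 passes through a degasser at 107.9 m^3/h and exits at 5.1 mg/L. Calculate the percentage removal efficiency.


CO2_out / CO2_in = 5.1 / 31.7 = 0.16088328
Fraction remaining = 0.16088328
efficiency = (1 - 0.16088328) * 100 = 83.9117 %

83.9117 %


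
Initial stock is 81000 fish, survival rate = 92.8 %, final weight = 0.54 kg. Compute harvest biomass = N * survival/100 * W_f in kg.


Survivors = 81000 * 92.8/100 = 75168 fish
Harvest biomass = survivors * W_f = 75168 * 0.54 = 40590.72 kg

40590.72 kg


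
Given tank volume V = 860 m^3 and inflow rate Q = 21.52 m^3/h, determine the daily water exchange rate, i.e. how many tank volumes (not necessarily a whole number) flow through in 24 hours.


Daily flow volume = 21.52 m^3/h * 24 h = 516.48 m^3/day
Exchanges = daily flow / tank volume = 516.48 / 860 = 0.600558 exchanges/day

0.600558 exchanges/day


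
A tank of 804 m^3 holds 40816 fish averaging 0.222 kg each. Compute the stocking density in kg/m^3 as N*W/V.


Total biomass = 40816 fish * 0.222 kg = 9061.152 kg
Density = total biomass / volume = 9061.152 / 804 = 11.2701 kg/m^3

11.2701 kg/m^3


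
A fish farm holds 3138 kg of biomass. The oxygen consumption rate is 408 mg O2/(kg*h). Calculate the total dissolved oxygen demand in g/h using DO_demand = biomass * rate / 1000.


Total O2 consumption (mg/h) = 3138 kg * 408 mg/(kg*h) = 1280304 mg/h
Convert to g/h: 1280304 / 1000 = 1280.304 g/h

1280.304 g/h


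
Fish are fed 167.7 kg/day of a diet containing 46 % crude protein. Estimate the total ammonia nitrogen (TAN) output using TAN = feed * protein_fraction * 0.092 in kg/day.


Protein in feed = 167.7 * 46/100 = 77.142 kg/day
TAN = protein * 0.092 = 77.142 * 0.092 = 7.097064 kg/day

7.097064 kg/day


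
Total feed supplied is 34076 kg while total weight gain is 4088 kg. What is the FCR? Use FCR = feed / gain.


FCR = feed consumed / weight gained
FCR = 34076 kg / 4088 kg = 8.33562

8.33562


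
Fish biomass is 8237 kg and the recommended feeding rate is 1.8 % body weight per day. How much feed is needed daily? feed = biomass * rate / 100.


Feeding rate fraction = 1.8% / 100 = 0.018
Daily feed = 8237 kg * 0.018 = 148.266 kg/day

148.266 kg/day


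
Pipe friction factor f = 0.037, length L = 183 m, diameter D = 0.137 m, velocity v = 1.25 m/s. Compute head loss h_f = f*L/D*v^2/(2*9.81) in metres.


v^2 = 1.25^2 = 1.5625 m^2/s^2
L/D = 183/0.137 = 1335.7664
h_f = f*(L/D)*v^2/(2g) = 0.037 * 1335.7664 * 1.5625 / 19.62 = 3.93598 m

3.93598 m


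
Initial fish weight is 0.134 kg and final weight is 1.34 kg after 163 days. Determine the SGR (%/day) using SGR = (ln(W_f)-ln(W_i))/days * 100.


ln(W_f) = ln(1.34) = 0.29266961
ln(W_i) = ln(0.134) = -2.0099155
ln(W_f) - ln(W_i) = 0.29266961 - -2.0099155 = 2.3025851
SGR = 2.3025851 / 163 * 100 = 1.41263 %/day

1.41263 %/day


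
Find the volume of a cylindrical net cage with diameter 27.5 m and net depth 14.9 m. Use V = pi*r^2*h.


r = d/2 = 27.5/2 = 13.75 m
Base area = pi*r^2 = pi*13.75^2 = 593.95736 m^2
Volume = 593.95736 * 14.9 = 8849.96 m^3

8849.96 m^3


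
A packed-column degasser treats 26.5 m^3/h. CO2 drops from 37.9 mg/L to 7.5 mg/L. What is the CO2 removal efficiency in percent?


CO2_out / CO2_in = 7.5 / 37.9 = 0.19788918
Fraction remaining = 0.19788918
efficiency = (1 - 0.19788918) * 100 = 80.2111 %

80.2111 %


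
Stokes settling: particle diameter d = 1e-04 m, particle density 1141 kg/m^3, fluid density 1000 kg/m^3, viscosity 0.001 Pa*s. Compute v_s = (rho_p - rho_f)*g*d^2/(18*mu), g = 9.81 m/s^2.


Density difference: rho_p - rho_f = 1141 - 1000 = 141 kg/m^3
d^2 = (1e-04)^2 = 1e-08 m^2
Numerator = (rho_p - rho_f) * g * d^2 = 141 * 9.81 * 1e-08 = 1.38321e-05
Denominator = 18 * mu = 18 * 0.001 = 0.018
v_s = 1.38321e-05 / 0.018 = 7.6845e-04 m/s
Check: Re = rho_f * v_s * d / mu = 1000 * 7.6845e-04 * 1e-04 / 0.001 = 0.0768 < 1, so Stokes' law applies.

7.6845e-04 m/s


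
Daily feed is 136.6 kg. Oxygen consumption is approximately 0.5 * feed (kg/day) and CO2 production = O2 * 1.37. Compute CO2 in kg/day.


O2 = 136.6 * 0.5 = 68.3
CO2 = 68.3 * 1.37 = 93.571

93.571 kg/day


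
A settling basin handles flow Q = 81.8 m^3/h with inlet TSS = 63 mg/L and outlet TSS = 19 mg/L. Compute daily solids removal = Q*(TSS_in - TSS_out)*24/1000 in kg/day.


Concentration drop: TSS_in - TSS_out = 63 - 19 = 44 mg/L
Hourly solids removed = Q * dTSS = 81.8 m^3/h * 44 mg/L = 3599.2 g/h  (m^3/h * mg/L = g/h)
Daily solids removed = 3599.2 * 24 = 86380.8 g/day
Convert g to kg: 86380.8 / 1000 = 86.3808 kg/day

86.3808 kg/day


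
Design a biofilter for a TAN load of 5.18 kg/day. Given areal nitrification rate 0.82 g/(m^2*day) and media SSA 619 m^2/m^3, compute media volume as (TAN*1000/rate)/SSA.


A = 5.18*1000 / 0.82 = 6317.0732 m^2
V = 6317.0732 / 619 = 10.2053

10.2053 m^3


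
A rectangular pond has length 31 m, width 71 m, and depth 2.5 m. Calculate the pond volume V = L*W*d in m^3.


Base area = L * W = 31 * 71 = 2201 m^2
Volume = area * depth = 2201 * 2.5 = 5502.5 m^3

5502.5 m^3


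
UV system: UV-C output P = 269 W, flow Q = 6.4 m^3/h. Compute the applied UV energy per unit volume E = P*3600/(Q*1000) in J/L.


Energy delivered per hour = 269 W * 3600 s = 968400 J/h
Volume treated per hour = 6.4 m^3/h * 1000 = 6400 L/h
dose = 968400 / 6400 = 151.312 J/L

151.312 J/L


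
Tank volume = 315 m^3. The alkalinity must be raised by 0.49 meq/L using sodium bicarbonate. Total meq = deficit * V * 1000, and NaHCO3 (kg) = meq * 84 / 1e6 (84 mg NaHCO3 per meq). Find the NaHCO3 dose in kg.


Tank volume in L = 315 m^3 * 1000 = 315000 L
Total meq required = 0.49 meq/L * 315000 L = 154350 meq
NaHCO3 mass = 154350 meq * 84 mg/meq / 1e6 = 12.9654 kg

12.9654 kg


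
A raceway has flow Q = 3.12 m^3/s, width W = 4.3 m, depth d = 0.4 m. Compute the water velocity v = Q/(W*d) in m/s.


Cross-sectional area = W * d = 4.3 * 0.4 = 1.72 m^2
Velocity = Q / A = 3.12 / 1.72 = 1.81395 m/s

1.81395 m/s


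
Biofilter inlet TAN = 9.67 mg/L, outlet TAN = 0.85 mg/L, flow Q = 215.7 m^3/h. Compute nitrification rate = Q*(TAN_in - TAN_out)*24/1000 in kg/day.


Concentration drop: TAN_in - TAN_out = 9.67 - 0.85 = 8.82 mg/L
Hourly TAN removed = Q * dTAN = 215.7 m^3/h * 8.82 mg/L = 1902.474 g/h  (m^3/h * mg/L = g/h)
Daily TAN removed = 1902.474 * 24 = 45659.376 g/day
Convert to kg/day: 45659.376 / 1000 = 45.659376 kg/day

45.659376 kg/day


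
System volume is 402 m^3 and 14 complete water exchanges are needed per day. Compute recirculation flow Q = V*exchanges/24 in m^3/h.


Daily recirculation volume = 402 m^3 * 14 = 5628 m^3/day
Flow rate Q = daily volume / 24 h = 5628 / 24 = 234.5 m^3/h

234.5 m^3/h


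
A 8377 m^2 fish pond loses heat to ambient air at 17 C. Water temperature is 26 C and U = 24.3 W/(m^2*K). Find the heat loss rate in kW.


Temperature difference dT = 26 - 17 = 9 K
Heat loss (W) = U * A * dT = 24.3 * 8377 * 9 = 1832049.9 W
Convert to kW: 1832049.9 / 1000 = 1832.0499 kW

1832.0499 kW


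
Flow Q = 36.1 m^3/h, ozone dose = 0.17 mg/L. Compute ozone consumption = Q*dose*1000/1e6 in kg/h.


O3 demand (mg/h) = Q * dose * 1000 = 36.1 * 0.17 * 1000 = 6137 mg/h
Convert mg to kg: 6137 / 1e6 = 0.006137 kg/h

0.006137 kg/h


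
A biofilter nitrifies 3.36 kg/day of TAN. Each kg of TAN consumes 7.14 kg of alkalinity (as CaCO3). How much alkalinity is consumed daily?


Alkalinity factor: 7.14 kg CaCO3 consumed per kg TAN nitrified
alk = 3.36 kg TAN * 7.14 = 23.9904 kg CaCO3/day

23.9904 kg CaCO3/day


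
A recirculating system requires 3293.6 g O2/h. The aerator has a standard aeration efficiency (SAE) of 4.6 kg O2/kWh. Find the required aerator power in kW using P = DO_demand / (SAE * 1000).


SAE in g O2/kWh = 4.6 * 1000 = 4600 g/kWh
P = DO_demand / SAE_g = 3293.6 / 4600 = 0.716 kW

0.716 kW


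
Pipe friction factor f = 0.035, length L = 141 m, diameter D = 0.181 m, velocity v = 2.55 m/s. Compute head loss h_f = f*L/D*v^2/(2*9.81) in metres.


v^2 = 2.55^2 = 6.5025 m^2/s^2
L/D = 141/0.181 = 779.00552
h_f = f*(L/D)*v^2/(2g) = 0.035 * 779.00552 * 6.5025 / 19.62 = 9.03629 m

9.03629 m


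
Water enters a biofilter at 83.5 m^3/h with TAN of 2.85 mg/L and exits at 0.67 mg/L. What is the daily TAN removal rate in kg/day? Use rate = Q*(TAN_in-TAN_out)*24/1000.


Concentration drop: TAN_in - TAN_out = 2.85 - 0.67 = 2.18 mg/L
Hourly TAN removed = Q * dTAN = 83.5 m^3/h * 2.18 mg/L = 182.03 g/h  (m^3/h * mg/L = g/h)
Daily TAN removed = 182.03 * 24 = 4368.72 g/day
Convert to kg/day: 4368.72 / 1000 = 4.36872 kg/day

4.36872 kg/day


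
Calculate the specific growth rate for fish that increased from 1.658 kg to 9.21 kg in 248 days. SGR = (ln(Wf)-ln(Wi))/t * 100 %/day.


ln(W_f) = ln(9.21) = 2.2202899
ln(W_i) = ln(1.658) = 0.50561206
ln(W_f) - ln(W_i) = 2.2202899 - 0.50561206 = 1.7146778
SGR = 1.7146778 / 248 * 100 = 0.691402 %/day

0.691402 %/day


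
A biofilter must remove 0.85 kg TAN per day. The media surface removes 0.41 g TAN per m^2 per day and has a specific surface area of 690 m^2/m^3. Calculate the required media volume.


A = 0.85*1000 / 0.41 = 2073.1707 m^2
V = 2073.1707 / 690 = 3.0046

3.0046 m^3


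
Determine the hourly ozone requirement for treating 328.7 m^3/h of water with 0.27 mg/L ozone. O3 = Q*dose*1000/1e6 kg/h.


O3 demand (mg/h) = Q * dose * 1000 = 328.7 * 0.27 * 1000 = 88749 mg/h
Convert mg to kg: 88749 / 1e6 = 0.088749 kg/h

0.088749 kg/h


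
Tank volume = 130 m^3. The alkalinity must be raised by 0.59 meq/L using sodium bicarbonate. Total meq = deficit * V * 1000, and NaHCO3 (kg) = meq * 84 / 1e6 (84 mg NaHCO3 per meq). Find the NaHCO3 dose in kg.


Tank volume in L = 130 m^3 * 1000 = 130000 L
Total meq required = 0.59 meq/L * 130000 L = 76700 meq
NaHCO3 mass = 76700 meq * 84 mg/meq / 1e6 = 6.4428 kg

6.4428 kg


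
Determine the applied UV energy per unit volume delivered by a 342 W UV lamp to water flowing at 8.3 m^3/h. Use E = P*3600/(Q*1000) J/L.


Energy delivered per hour = 342 W * 3600 s = 1231200 J/h
Volume treated per hour = 8.3 m^3/h * 1000 = 8300 L/h
dose = 1231200 / 8300 = 148.337 J/L

148.337 J/L


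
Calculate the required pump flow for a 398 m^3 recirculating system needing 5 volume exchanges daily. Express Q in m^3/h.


Daily recirculation volume = 398 m^3 * 5 = 1990 m^3/day
Flow rate Q = daily volume / 24 h = 1990 / 24 = 82.9167 m^3/h

82.9167 m^3/h


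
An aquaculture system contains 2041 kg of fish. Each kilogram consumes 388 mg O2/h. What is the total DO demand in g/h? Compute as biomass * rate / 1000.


Total O2 consumption (mg/h) = 2041 kg * 388 mg/(kg*h) = 791908 mg/h
Convert to g/h: 791908 / 1000 = 791.908 g/h

791.908 g/h


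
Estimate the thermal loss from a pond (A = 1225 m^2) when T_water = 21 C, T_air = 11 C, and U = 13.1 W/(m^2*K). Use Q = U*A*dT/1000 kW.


Temperature difference dT = 21 - 11 = 10 K
Heat loss (W) = U * A * dT = 13.1 * 1225 * 10 = 160475 W
Convert to kW: 160475 / 1000 = 160.475 kW

160.475 kW


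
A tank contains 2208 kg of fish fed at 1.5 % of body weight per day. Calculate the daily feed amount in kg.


Feeding rate fraction = 1.5% / 100 = 0.015
Daily feed = 2208 kg * 0.015 = 33.12 kg/day

33.12 kg/day


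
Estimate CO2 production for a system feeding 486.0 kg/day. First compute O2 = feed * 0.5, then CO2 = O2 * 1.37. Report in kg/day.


O2 = 486.0 * 0.5 = 243
CO2 = 243 * 1.37 = 332.91

332.91 kg/day


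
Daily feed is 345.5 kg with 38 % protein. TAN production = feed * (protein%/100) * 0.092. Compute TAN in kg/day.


Protein in feed = 345.5 * 38/100 = 131.29 kg/day
TAN = protein * 0.092 = 131.29 * 0.092 = 12.07868 kg/day

12.07868 kg/day


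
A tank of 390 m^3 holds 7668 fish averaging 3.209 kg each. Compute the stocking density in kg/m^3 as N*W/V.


Total biomass = 7668 fish * 3.209 kg = 24606.612 kg
Density = total biomass / volume = 24606.612 / 390 = 63.0939 kg/m^3

63.0939 kg/m^3


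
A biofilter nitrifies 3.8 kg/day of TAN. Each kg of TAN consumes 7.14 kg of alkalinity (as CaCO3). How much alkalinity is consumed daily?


Alkalinity factor: 7.14 kg CaCO3 consumed per kg TAN nitrified
alk = 3.8 kg TAN * 7.14 = 27.132 kg CaCO3/day

27.132 kg CaCO3/day


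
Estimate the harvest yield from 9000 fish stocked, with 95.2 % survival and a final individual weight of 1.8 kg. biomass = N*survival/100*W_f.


Survivors = 9000 * 95.2/100 = 8568 fish
Harvest biomass = survivors * W_f = 8568 * 1.8 = 15422.4 kg

15422.4 kg


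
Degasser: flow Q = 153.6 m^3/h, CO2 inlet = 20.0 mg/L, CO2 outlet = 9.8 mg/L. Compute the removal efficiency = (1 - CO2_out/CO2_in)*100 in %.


CO2_out / CO2_in = 9.8 / 20.0 = 0.49
Fraction remaining = 0.49
efficiency = (1 - 0.49) * 100 = 51 %

51 %


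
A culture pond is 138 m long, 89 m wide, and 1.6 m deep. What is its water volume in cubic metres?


Base area = L * W = 138 * 89 = 12282 m^2
Volume = area * depth = 12282 * 1.6 = 19651.2 m^3

19651.2 m^3


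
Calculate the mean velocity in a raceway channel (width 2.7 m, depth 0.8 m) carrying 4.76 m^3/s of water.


Cross-sectional area = W * d = 2.7 * 0.8 = 2.16 m^2
Velocity = Q / A = 4.76 / 2.16 = 2.2037 m/s

2.2037 m/s


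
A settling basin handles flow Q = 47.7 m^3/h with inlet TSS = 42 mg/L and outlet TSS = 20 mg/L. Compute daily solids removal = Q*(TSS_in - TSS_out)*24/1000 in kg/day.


Concentration drop: TSS_in - TSS_out = 42 - 20 = 22 mg/L
Hourly solids removed = Q * dTSS = 47.7 m^3/h * 22 mg/L = 1049.4 g/h  (m^3/h * mg/L = g/h)
Daily solids removed = 1049.4 * 24 = 25185.6 g/day
Convert g to kg: 25185.6 / 1000 = 25.1856 kg/day

25.1856 kg/day


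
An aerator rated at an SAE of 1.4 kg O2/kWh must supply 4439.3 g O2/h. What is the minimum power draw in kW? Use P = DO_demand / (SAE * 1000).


SAE in g O2/kWh = 1.4 * 1000 = 1400 g/kWh
P = DO_demand / SAE_g = 4439.3 / 1400 = 3.17093 kW

3.17093 kW


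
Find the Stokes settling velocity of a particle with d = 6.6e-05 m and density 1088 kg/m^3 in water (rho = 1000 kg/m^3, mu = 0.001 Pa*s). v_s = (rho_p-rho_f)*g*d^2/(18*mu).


Density difference: rho_p - rho_f = 1088 - 1000 = 88 kg/m^3
d^2 = (6.6e-05)^2 = 4.356e-09 m^2
Numerator = (rho_p - rho_f) * g * d^2 = 88 * 9.81 * 4.356e-09 = 3.7604477e-06
Denominator = 18 * mu = 18 * 0.001 = 0.018
v_s = 3.7604477e-06 / 0.018 = 2.08914e-04 m/s
Check: Re = rho_f * v_s * d / mu = 1000 * 2.08914e-04 * 6.6e-05 / 0.001 = 0.0138 < 1, so Stokes' law applies.

2.08914e-04 m/s


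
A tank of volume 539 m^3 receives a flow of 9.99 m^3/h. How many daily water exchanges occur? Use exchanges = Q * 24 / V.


Daily flow volume = 9.99 m^3/h * 24 h = 239.76 m^3/day
Exchanges = daily flow / tank volume = 239.76 / 539 = 0.444824 exchanges/day

0.444824 exchanges/day


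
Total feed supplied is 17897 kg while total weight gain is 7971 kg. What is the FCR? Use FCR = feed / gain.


FCR = feed consumed / weight gained
FCR = 17897 kg / 7971 kg = 2.24526

2.24526


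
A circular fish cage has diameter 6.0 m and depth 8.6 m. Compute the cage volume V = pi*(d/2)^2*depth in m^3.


r = d/2 = 6.0/2 = 3 m
Base area = pi*r^2 = pi*3^2 = 28.274334 m^2
Volume = 28.274334 * 8.6 = 243.159 m^3

243.159 m^3


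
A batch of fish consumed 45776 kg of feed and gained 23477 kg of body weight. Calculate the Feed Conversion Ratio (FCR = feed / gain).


FCR = feed consumed / weight gained
FCR = 45776 kg / 23477 kg = 1.94982

1.94982


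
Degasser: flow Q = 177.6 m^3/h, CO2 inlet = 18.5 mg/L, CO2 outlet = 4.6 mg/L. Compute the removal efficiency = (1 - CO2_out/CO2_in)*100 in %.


CO2_out / CO2_in = 4.6 / 18.5 = 0.24864865
Fraction remaining = 0.24864865
efficiency = (1 - 0.24864865) * 100 = 75.1351 %

75.1351 %


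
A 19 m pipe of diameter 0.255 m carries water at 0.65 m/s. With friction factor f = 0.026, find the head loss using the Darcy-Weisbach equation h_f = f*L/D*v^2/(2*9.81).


v^2 = 0.65^2 = 0.4225 m^2/s^2
L/D = 19/0.255 = 74.509804
h_f = f*(L/D)*v^2/(2g) = 0.026 * 74.509804 * 0.4225 / 19.62 = 0.0417171 m

0.0417171 m


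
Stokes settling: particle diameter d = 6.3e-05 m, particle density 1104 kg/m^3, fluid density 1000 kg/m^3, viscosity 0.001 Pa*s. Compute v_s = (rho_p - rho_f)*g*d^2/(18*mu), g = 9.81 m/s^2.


Density difference: rho_p - rho_f = 1104 - 1000 = 104 kg/m^3
d^2 = (6.3e-05)^2 = 3.969e-09 m^2
Numerator = (rho_p - rho_f) * g * d^2 = 104 * 9.81 * 3.969e-09 = 4.0493326e-06
Denominator = 18 * mu = 18 * 0.001 = 0.018
v_s = 4.0493326e-06 / 0.018 = 2.24963e-04 m/s
Check: Re = rho_f * v_s * d / mu = 1000 * 2.24963e-04 * 6.3e-05 / 0.001 = 0.0142 < 1, so Stokes' law applies.

2.24963e-04 m/s


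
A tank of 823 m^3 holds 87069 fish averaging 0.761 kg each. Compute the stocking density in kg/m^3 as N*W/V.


Total biomass = 87069 fish * 0.761 kg = 66259.509 kg
Density = total biomass / volume = 66259.509 / 823 = 80.5097 kg/m^3

80.5097 kg/m^3


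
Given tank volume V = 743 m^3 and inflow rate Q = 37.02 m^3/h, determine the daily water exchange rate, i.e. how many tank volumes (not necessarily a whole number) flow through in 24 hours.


Daily flow volume = 37.02 m^3/h * 24 h = 888.48 m^3/day
Exchanges = daily flow / tank volume = 888.48 / 743 = 1.1958 exchanges/day

1.1958 exchanges/day


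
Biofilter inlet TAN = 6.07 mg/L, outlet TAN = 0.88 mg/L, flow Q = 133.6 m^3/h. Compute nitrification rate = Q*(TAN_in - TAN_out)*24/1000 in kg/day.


Concentration drop: TAN_in - TAN_out = 6.07 - 0.88 = 5.19 mg/L
Hourly TAN removed = Q * dTAN = 133.6 m^3/h * 5.19 mg/L = 693.384 g/h  (m^3/h * mg/L = g/h)
Daily TAN removed = 693.384 * 24 = 16641.216 g/day
Convert to kg/day: 16641.216 / 1000 = 16.641216 kg/day

16.641216 kg/day


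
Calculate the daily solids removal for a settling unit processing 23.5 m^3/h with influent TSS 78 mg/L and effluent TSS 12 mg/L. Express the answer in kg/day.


Concentration drop: TSS_in - TSS_out = 78 - 12 = 66 mg/L
Hourly solids removed = Q * dTSS = 23.5 m^3/h * 66 mg/L = 1551 g/h  (m^3/h * mg/L = g/h)
Daily solids removed = 1551 * 24 = 37224 g/day
Convert g to kg: 37224 / 1000 = 37.224 kg/day

37.224 kg/day


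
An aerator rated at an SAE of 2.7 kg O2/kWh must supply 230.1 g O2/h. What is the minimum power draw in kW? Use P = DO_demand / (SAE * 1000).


SAE in g O2/kWh = 2.7 * 1000 = 2700 g/kWh
P = DO_demand / SAE_g = 230.1 / 2700 = 0.0852222 kW

0.0852222 kW


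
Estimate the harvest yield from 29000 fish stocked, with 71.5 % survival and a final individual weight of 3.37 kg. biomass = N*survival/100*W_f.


Survivors = 29000 * 71.5/100 = 20735 fish
Harvest biomass = survivors * W_f = 20735 * 3.37 = 69876.95 kg

69876.95 kg


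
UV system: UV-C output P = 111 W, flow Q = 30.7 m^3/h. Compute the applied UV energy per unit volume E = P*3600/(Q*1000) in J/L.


Energy delivered per hour = 111 W * 3600 s = 399600 J/h
Volume treated per hour = 30.7 m^3/h * 1000 = 30700 L/h
dose = 399600 / 30700 = 13.0163 J/L

13.0163 J/L


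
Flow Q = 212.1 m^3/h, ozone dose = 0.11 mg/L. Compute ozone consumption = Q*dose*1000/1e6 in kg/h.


O3 demand (mg/h) = Q * dose * 1000 = 212.1 * 0.11 * 1000 = 23331 mg/h
Convert mg to kg: 23331 / 1e6 = 0.023331 kg/h

0.023331 kg/h


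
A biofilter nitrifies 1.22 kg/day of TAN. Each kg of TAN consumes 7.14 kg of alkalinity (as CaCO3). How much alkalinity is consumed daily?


Alkalinity factor: 7.14 kg CaCO3 consumed per kg TAN nitrified
alk = 1.22 kg TAN * 7.14 = 8.7108 kg CaCO3/day

8.7108 kg CaCO3/day


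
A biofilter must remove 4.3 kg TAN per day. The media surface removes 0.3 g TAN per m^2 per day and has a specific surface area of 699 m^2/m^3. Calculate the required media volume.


A = 4.3*1000 / 0.3 = 14333.333 m^2
V = 14333.333 / 699 = 20.5055

20.5055 m^3


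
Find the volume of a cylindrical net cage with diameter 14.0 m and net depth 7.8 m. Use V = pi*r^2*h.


r = d/2 = 14.0/2 = 7 m
Base area = pi*r^2 = pi*7^2 = 153.93804 m^2
Volume = 153.93804 * 7.8 = 1200.72 m^3

1200.72 m^3


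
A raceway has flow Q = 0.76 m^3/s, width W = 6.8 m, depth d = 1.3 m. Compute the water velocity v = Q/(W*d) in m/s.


Cross-sectional area = W * d = 6.8 * 1.3 = 8.84 m^2
Velocity = Q / A = 0.76 / 8.84 = 0.0859729 m/s

0.0859729 m/s


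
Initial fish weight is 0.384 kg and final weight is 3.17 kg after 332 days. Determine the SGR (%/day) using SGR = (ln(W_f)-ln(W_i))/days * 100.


ln(W_f) = ln(3.17) = 1.1537316
ln(W_i) = ln(0.384) = -0.95711273
ln(W_f) - ln(W_i) = 1.1537316 - -0.95711273 = 2.1108443
SGR = 2.1108443 / 332 * 100 = 0.635796 %/day

0.635796 %/day


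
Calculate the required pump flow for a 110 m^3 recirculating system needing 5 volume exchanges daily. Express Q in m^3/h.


Daily recirculation volume = 110 m^3 * 5 = 550 m^3/day
Flow rate Q = daily volume / 24 h = 550 / 24 = 22.9167 m^3/h

22.9167 m^3/h


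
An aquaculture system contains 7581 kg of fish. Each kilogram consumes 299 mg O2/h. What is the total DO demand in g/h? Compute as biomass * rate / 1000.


Total O2 consumption (mg/h) = 7581 kg * 299 mg/(kg*h) = 2266719 mg/h
Convert to g/h: 2266719 / 1000 = 2266.719 g/h

2266.719 g/h


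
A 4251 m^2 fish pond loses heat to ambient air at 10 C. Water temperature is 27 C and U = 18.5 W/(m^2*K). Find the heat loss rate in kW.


Temperature difference dT = 27 - 10 = 17 K
Heat loss (W) = U * A * dT = 18.5 * 4251 * 17 = 1336939.5 W
Convert to kW: 1336939.5 / 1000 = 1336.9395 kW

1336.9395 kW


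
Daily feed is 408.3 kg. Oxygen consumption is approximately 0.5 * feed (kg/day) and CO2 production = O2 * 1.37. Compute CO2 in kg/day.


O2 = 408.3 * 0.5 = 204.15
CO2 = 204.15 * 1.37 = 279.6855

279.6855 kg/day


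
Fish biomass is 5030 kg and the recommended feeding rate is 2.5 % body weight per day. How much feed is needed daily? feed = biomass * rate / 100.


Feeding rate fraction = 2.5% / 100 = 0.025
Daily feed = 5030 kg * 0.025 = 125.75 kg/day

125.75 kg/day


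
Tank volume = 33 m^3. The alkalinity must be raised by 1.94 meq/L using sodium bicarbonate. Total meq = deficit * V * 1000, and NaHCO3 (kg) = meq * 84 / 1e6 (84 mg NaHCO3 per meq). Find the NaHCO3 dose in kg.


Tank volume in L = 33 m^3 * 1000 = 33000 L
Total meq required = 1.94 meq/L * 33000 L = 64020 meq
NaHCO3 mass = 64020 meq * 84 mg/meq / 1e6 = 5.37768 kg

5.37768 kg


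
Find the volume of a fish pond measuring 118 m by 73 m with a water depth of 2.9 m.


Base area = L * W = 118 * 73 = 8614 m^2
Volume = area * depth = 8614 * 2.9 = 24980.6 m^3

24980.6 m^3


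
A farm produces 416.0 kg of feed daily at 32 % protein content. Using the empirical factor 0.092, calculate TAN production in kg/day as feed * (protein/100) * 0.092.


Protein in feed = 416.0 * 32/100 = 133.12 kg/day
TAN = protein * 0.092 = 133.12 * 0.092 = 12.24704 kg/day

12.24704 kg/day


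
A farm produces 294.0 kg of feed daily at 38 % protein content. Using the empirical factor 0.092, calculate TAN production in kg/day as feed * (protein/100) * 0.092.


Protein in feed = 294.0 * 38/100 = 111.72 kg/day
TAN = protein * 0.092 = 111.72 * 0.092 = 10.27824 kg/day

10.27824 kg/day


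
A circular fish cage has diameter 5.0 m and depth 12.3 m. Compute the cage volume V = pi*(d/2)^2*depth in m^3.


r = d/2 = 5.0/2 = 2.5 m
Base area = pi*r^2 = pi*2.5^2 = 19.634954 m^2
Volume = 19.634954 * 12.3 = 241.51 m^3

241.51 m^3


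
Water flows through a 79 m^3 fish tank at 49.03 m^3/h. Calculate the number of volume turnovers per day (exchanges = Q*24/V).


Daily flow volume = 49.03 m^3/h * 24 h = 1176.72 m^3/day
Exchanges = daily flow / tank volume = 1176.72 / 79 = 14.8952 exchanges/day

14.8952 exchanges/day


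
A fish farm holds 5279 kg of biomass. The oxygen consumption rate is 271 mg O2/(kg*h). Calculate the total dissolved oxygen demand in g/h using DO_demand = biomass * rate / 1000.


Total O2 consumption (mg/h) = 5279 kg * 271 mg/(kg*h) = 1430609 mg/h
Convert to g/h: 1430609 / 1000 = 1430.609 g/h

1430.609 g/h


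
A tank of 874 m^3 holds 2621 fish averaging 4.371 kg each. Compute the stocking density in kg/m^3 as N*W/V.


Total biomass = 2621 fish * 4.371 kg = 11456.391 kg
Density = total biomass / volume = 11456.391 / 874 = 13.108 kg/m^3

13.108 kg/m^3


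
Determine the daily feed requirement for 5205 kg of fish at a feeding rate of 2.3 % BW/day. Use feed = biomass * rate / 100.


Feeding rate fraction = 2.3% / 100 = 0.023
Daily feed = 5205 kg * 0.023 = 119.715 kg/day

119.715 kg/day


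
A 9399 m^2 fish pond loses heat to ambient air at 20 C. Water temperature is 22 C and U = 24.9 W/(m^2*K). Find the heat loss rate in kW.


Temperature difference dT = 22 - 20 = 2 K
Heat loss (W) = U * A * dT = 24.9 * 9399 * 2 = 468070.2 W
Convert to kW: 468070.2 / 1000 = 468.0702 kW

468.0702 kW


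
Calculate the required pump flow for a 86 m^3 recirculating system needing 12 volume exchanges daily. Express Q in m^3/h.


Daily recirculation volume = 86 m^3 * 12 = 1032 m^3/day
Flow rate Q = daily volume / 24 h = 1032 / 24 = 43 m^3/h

43 m^3/h


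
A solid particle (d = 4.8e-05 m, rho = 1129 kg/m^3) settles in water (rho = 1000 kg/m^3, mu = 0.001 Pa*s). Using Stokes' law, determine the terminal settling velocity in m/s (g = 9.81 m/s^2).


Density difference: rho_p - rho_f = 1129 - 1000 = 129 kg/m^3
d^2 = (4.8e-05)^2 = 2.304e-09 m^2
Numerator = (rho_p - rho_f) * g * d^2 = 129 * 9.81 * 2.304e-09 = 2.915689e-06
Denominator = 18 * mu = 18 * 0.001 = 0.018
v_s = 2.915689e-06 / 0.018 = 1.61983e-04 m/s
Check: Re = rho_f * v_s * d / mu = 1000 * 1.61983e-04 * 4.8e-05 / 0.001 = 0.00778 < 1, so Stokes' law applies.

1.61983e-04 m/s


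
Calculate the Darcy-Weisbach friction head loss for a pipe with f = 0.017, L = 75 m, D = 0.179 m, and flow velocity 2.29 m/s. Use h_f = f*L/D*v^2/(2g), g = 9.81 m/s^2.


v^2 = 2.29^2 = 5.2441 m^2/s^2
L/D = 75/0.179 = 418.99441
h_f = f*(L/D)*v^2/(2g) = 0.017 * 418.99441 * 5.2441 / 19.62 = 1.90383 m

1.90383 m


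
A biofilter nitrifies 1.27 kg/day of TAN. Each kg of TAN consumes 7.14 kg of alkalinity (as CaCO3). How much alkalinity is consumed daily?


Alkalinity factor: 7.14 kg CaCO3 consumed per kg TAN nitrified
alk = 1.27 kg TAN * 7.14 = 9.0678 kg CaCO3/day

9.0678 kg CaCO3/day


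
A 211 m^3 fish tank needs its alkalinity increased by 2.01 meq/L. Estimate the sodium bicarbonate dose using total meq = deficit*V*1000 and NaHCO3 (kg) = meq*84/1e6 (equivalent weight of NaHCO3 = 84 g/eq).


Tank volume in L = 211 m^3 * 1000 = 211000 L
Total meq required = 2.01 meq/L * 211000 L = 424110 meq
NaHCO3 mass = 424110 meq * 84 mg/meq / 1e6 = 35.6252 kg

35.6252 kg


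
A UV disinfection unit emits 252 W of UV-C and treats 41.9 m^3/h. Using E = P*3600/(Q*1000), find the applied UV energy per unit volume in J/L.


Energy delivered per hour = 252 W * 3600 s = 907200 J/h
Volume treated per hour = 41.9 m^3/h * 1000 = 41900 L/h
dose = 907200 / 41900 = 21.6516 J/L

21.6516 J/L


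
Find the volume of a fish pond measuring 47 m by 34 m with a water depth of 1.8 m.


Base area = L * W = 47 * 34 = 1598 m^2
Volume = area * depth = 1598 * 1.8 = 2876.4 m^3

2876.4 m^3


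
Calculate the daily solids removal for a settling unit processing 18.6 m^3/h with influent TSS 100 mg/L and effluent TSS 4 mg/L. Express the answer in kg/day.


Concentration drop: TSS_in - TSS_out = 100 - 4 = 96 mg/L
Hourly solids removed = Q * dTSS = 18.6 m^3/h * 96 mg/L = 1785.6 g/h  (m^3/h * mg/L = g/h)
Daily solids removed = 1785.6 * 24 = 42854.4 g/day
Convert g to kg: 42854.4 / 1000 = 42.8544 kg/day

42.8544 kg/day


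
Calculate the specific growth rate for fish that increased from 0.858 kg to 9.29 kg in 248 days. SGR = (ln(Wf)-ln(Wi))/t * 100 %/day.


ln(W_f) = ln(9.29) = 2.2289386
ln(W_i) = ln(0.858) = -0.15315118
ln(W_f) - ln(W_i) = 2.2289386 - -0.15315118 = 2.3820898
SGR = 2.3820898 / 248 * 100 = 0.96052 %/day

0.96052 %/day


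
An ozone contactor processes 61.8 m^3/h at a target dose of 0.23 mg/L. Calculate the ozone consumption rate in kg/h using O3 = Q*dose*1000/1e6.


O3 demand (mg/h) = Q * dose * 1000 = 61.8 * 0.23 * 1000 = 14214 mg/h
Convert mg to kg: 14214 / 1e6 = 0.014214 kg/h

0.014214 kg/h


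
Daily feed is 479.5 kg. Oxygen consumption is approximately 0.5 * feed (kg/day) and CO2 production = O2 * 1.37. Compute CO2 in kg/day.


O2 = 479.5 * 0.5 = 239.75
CO2 = 239.75 * 1.37 = 328.4575

328.4575 kg/day


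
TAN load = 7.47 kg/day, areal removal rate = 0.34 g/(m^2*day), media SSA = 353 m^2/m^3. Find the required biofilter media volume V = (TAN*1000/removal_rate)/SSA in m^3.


A = 7.47*1000 / 0.34 = 21970.588 m^2
V = 21970.588 / 353 = 62.2396

62.2396 m^3


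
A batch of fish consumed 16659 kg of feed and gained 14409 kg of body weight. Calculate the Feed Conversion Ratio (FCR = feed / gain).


FCR = feed consumed / weight gained
FCR = 16659 kg / 14409 kg = 1.15615

1.15615


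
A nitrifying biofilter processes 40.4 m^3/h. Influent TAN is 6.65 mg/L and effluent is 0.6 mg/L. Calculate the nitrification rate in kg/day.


Concentration drop: TAN_in - TAN_out = 6.65 - 0.6 = 6.05 mg/L
Hourly TAN removed = Q * dTAN = 40.4 m^3/h * 6.05 mg/L = 244.42 g/h  (m^3/h * mg/L = g/h)
Daily TAN removed = 244.42 * 24 = 5866.08 g/day
Convert to kg/day: 5866.08 / 1000 = 5.86608 kg/day

5.86608 kg/day


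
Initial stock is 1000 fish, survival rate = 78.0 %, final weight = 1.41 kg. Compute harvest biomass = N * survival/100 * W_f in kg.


Survivors = 1000 * 78.0/100 = 780 fish
Harvest biomass = survivors * W_f = 780 * 1.41 = 1099.8 kg

1099.8 kg


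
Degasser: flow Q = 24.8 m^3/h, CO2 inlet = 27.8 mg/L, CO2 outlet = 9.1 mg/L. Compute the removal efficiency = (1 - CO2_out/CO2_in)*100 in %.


CO2_out / CO2_in = 9.1 / 27.8 = 0.32733813
Fraction remaining = 0.32733813
efficiency = (1 - 0.32733813) * 100 = 67.2662 %

67.2662 %


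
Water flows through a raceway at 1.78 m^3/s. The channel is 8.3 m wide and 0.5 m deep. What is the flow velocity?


Cross-sectional area = W * d = 8.3 * 0.5 = 4.15 m^2
Velocity = Q / A = 1.78 / 4.15 = 0.428916 m/s

0.428916 m/s


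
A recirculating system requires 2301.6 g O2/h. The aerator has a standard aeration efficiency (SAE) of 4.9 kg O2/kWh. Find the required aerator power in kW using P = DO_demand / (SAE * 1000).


SAE in g O2/kWh = 4.9 * 1000 = 4900 g/kWh
P = DO_demand / SAE_g = 2301.6 / 4900 = 0.469714 kW

0.469714 kW


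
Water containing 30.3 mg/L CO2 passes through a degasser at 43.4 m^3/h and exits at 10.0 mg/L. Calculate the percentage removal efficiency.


CO2_out / CO2_in = 10.0 / 30.3 = 0.330033
Fraction remaining = 0.330033
efficiency = (1 - 0.330033) * 100 = 66.9967 %

66.9967 %


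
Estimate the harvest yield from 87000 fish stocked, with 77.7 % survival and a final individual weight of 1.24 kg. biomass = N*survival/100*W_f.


Survivors = 87000 * 77.7/100 = 67599 fish
Harvest biomass = survivors * W_f = 67599 * 1.24 = 83822.76 kg

83822.76 kg


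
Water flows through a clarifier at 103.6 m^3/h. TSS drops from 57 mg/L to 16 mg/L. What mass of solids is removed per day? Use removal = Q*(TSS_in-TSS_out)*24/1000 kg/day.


Concentration drop: TSS_in - TSS_out = 57 - 16 = 41 mg/L
Hourly solids removed = Q * dTSS = 103.6 m^3/h * 41 mg/L = 4247.6 g/h  (m^3/h * mg/L = g/h)
Daily solids removed = 4247.6 * 24 = 101942.4 g/day
Convert g to kg: 101942.4 / 1000 = 101.9424 kg/day

101.9424 kg/day


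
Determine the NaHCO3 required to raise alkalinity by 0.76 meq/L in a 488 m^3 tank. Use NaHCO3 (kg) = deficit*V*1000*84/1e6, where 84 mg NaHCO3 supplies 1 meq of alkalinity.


Tank volume in L = 488 m^3 * 1000 = 488000 L
Total meq required = 0.76 meq/L * 488000 L = 370880 meq
NaHCO3 mass = 370880 meq * 84 mg/meq / 1e6 = 31.1539 kg

31.1539 kg


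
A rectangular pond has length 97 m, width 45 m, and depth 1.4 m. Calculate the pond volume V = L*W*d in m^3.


Base area = L * W = 97 * 45 = 4365 m^2
Volume = area * depth = 4365 * 1.4 = 6111 m^3

6111 m^3


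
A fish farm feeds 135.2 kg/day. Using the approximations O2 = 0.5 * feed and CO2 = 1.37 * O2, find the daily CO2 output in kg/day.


O2 = 135.2 * 0.5 = 67.6
CO2 = 67.6 * 1.37 = 92.612

92.612 kg/day


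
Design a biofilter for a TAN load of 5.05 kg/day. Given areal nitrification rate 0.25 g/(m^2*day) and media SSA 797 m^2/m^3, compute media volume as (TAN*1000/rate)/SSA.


A = 5.05*1000 / 0.25 = 20200 m^2
V = 20200 / 797 = 25.345

25.345 m^3


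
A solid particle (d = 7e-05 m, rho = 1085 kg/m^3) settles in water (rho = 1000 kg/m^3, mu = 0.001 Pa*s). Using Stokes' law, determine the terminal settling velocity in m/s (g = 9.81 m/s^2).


Density difference: rho_p - rho_f = 1085 - 1000 = 85 kg/m^3
d^2 = (7e-05)^2 = 4.9e-09 m^2
Numerator = (rho_p - rho_f) * g * d^2 = 85 * 9.81 * 4.9e-09 = 4.085865e-06
Denominator = 18 * mu = 18 * 0.001 = 0.018
v_s = 4.085865e-06 / 0.018 = 2.26992e-04 m/s
Check: Re = rho_f * v_s * d / mu = 1000 * 2.26992e-04 * 7e-05 / 0.001 = 0.0159 < 1, so Stokes' law applies.

2.26992e-04 m/s


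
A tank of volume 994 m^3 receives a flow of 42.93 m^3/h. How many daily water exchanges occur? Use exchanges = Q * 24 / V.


Daily flow volume = 42.93 m^3/h * 24 h = 1030.32 m^3/day
Exchanges = daily flow / tank volume = 1030.32 / 994 = 1.03654 exchanges/day

1.03654 exchanges/day


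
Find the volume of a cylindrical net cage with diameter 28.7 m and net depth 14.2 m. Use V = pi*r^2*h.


r = d/2 = 28.7/2 = 14.35 m
Base area = pi*r^2 = pi*14.35^2 = 646.92461 m^2
Volume = 646.92461 * 14.2 = 9186.33 m^3

9186.33 m^3


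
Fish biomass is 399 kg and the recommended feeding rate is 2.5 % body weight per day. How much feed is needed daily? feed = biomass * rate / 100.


Feeding rate fraction = 2.5% / 100 = 0.025
Daily feed = 399 kg * 0.025 = 9.975 kg/day

9.975 kg/day


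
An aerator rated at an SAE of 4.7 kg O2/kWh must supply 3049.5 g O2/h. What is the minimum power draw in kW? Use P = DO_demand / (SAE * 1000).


SAE in g O2/kWh = 4.7 * 1000 = 4700 g/kWh
P = DO_demand / SAE_g = 3049.5 / 4700 = 0.64883 kW

0.64883 kW


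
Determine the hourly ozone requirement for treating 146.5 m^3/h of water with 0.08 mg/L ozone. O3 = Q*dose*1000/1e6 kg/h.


O3 demand (mg/h) = Q * dose * 1000 = 146.5 * 0.08 * 1000 = 11720 mg/h
Convert mg to kg: 11720 / 1e6 = 0.01172 kg/h

0.01172 kg/h


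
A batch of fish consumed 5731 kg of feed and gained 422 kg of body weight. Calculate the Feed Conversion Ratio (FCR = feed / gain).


FCR = feed consumed / weight gained
FCR = 5731 kg / 422 kg = 13.5806

13.5806


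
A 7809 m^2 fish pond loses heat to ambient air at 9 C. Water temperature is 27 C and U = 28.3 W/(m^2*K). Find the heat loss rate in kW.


Temperature difference dT = 27 - 9 = 18 K
Heat loss (W) = U * A * dT = 28.3 * 7809 * 18 = 3977904.6 W
Convert to kW: 3977904.6 / 1000 = 3977.9046 kW

3977.9046 kW


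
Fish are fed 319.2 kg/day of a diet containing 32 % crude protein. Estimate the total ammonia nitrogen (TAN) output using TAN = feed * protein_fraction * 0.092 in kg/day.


Protein in feed = 319.2 * 32/100 = 102.144 kg/day
TAN = protein * 0.092 = 102.144 * 0.092 = 9.397248 kg/day

9.397248 kg/day


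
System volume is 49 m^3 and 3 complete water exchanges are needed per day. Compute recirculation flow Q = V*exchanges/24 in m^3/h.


Daily recirculation volume = 49 m^3 * 3 = 147 m^3/day
Flow rate Q = daily volume / 24 h = 147 / 24 = 6.125 m^3/h

6.125 m^3/h


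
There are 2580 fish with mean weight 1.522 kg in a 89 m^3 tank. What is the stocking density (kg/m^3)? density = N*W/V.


Total biomass = 2580 fish * 1.522 kg = 3926.76 kg
Density = total biomass / volume = 3926.76 / 89 = 44.1209 kg/m^3

44.1209 kg/m^3
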